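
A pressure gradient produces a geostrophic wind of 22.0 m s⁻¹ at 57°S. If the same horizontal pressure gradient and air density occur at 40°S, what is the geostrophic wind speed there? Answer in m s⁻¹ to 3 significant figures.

28.7 m s⁻¹

With the same pressure gradient and density, V_g ∝ 1/f ∝ 1/sin φ.
V₂ = V₁ · sin φ₁ / sin φ₂ = 22.0 × sin 57° / sin 40°
V₂ = 22.0 × 0.8387/0.6428 = 28.7 m s⁻¹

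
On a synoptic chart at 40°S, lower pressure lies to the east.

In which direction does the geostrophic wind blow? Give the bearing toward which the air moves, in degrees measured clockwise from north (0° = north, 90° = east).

000°

The pressure-gradient force points toward the east (bearing 090°).
Geostrophic balance: in the Southern Hemisphere the Coriolis force deflects motion to the left, so the geostrophic wind blows 90° to the left of the pressure-gradient force (low pressure on the right).
Rotating 090° by 90° counterclockwise gives 000° — the wind blows toward the north.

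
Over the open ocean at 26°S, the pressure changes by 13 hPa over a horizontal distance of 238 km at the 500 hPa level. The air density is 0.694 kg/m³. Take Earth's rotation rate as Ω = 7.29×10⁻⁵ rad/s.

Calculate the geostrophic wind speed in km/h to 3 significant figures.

Coriolis parameter at 26°S:
f = 2Ω sin φ = 2 × 7.29×10⁻⁵ × sin 26° = 6.39×10⁻⁵ s⁻¹
Pressure gradient: |∂P/∂n| = 1300 Pa / 238000 m = 5.46×10⁻³ Pa/m
Geostrophic balance (pressure-gradient force = Coriolis force):
V_g = (1/(fρ)) |∂P/∂n| = 5.46×10⁻³ / (6.39×10⁻⁵ × 0.694) = 123 m/s
Converting: 123 m/s × 3.6 = 443 km/h

443 km/h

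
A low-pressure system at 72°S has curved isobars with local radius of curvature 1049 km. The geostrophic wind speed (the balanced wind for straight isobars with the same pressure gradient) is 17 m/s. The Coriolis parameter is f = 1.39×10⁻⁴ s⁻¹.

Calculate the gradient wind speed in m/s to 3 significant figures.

Around a low, centrifugal force acts outward with Coriolis, so pressure-gradient force balances both:
(1/ρ)|∂P/∂n| = fV + V²/R  →  V² + fR·V − fR·V_g = 0
With fR = 1.39×10⁻⁴ × 1049×10³ m = 146 m/s:
V = [−fR + √((fR)² + 4 fR V_g)]/2 = [−146 + √(146² + 4×146×17)]/2 = 15.4 m/s
Subgeostrophic (V < V_g = 17 m/s), as expected around a low.

15.4 m/s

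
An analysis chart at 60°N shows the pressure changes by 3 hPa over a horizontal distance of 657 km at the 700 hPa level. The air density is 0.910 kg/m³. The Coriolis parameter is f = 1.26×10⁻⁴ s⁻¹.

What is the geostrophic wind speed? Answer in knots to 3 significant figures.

Pressure gradient: |∂P/∂n| = 300 Pa / 657000 m = 4.57×10⁻⁴ Pa/m
Geostrophic balance (pressure-gradient force = Coriolis force):
V_g = (1/(fρ)) |∂P/∂n| = 4.57×10⁻⁴ / (1.26×10⁻⁴ × 0.910) = 3.98 m/s
Converting: 3.98 m/s × 1.944 = 7.74 knots

7.74 knots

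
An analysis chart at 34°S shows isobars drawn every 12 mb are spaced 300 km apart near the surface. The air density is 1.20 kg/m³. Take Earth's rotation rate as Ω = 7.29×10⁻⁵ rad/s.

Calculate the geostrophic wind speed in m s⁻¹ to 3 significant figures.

Coriolis parameter at 34°S:
f = 2Ω sin φ = 2 × 7.29×10⁻⁵ × sin 34° = 8.15×10⁻⁵ s⁻¹
Pressure gradient: |∂P/∂n| = 1200 Pa / 300000 m = 4.00×10⁻³ Pa/m
Geostrophic balance (pressure-gradient force = Coriolis force):
V_g = (1/(fρ)) |∂P/∂n| = 4.00×10⁻³ / (8.15×10⁻⁵ × 1.20) = 40.9 m/s

40.9 m s⁻¹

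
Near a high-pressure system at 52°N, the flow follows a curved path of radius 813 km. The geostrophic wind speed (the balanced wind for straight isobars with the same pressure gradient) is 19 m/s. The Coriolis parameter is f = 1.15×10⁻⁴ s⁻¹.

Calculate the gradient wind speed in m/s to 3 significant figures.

26.5 m/s

Around a high, pressure-gradient force acts outward with centrifugal, so Coriolis balances both:
fV = (1/ρ)|∂P/∂n| + V²/R  →  V² − fR·V + fR·V_g = 0
With fR = 1.15×10⁻⁴ × 813×10³ m = 93.5 m/s:
V = [fR − √((fR)² − 4 fR V_g)]/2 = [93.5 − √(93.5² − 4×93.5×19)]/2 = 26.5 m/s
Supergeostrophic (V > V_g = 19 m/s), as expected around a high.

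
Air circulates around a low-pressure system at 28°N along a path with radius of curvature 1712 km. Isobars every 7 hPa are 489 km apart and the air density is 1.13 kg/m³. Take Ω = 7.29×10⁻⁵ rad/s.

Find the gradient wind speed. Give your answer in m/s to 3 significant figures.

Coriolis parameter at 28°N:
f = 2Ω sin φ = 2 × 7.29×10⁻⁵ × sin 28° = 6.84×10⁻⁵ s⁻¹
Pressure gradient: |∂P/∂n| = 700 Pa / 489000 m = 1.43×10⁻³ Pa/m
Geostrophic speed: V_g = |∂P/∂n|/(fρ) = 1.43×10⁻³/(6.84×10⁻⁵ × 1.13) = 18.5 m/s
Around a low, centrifugal force acts outward with Coriolis, so pressure-gradient force balances both:
(1/ρ)|∂P/∂n| = fV + V²/R  →  V² + fR·V − fR·V_g = 0
With fR = 6.84×10⁻⁵ × 1712×10³ m = 117 m/s:
V = [−fR + √((fR)² + 4 fR V_g)]/2 = [−117 + √(117² + 4×117×18.5)]/2 = 16.3 m/s
Subgeostrophic (V < V_g = 18.5 m/s), as expected around a low.

16.3 m/s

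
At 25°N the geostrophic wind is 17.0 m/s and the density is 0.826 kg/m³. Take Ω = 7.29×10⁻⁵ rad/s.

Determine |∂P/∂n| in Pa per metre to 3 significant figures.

Coriolis parameter at 25°N:
f = 2Ω sin φ = 2 × 7.29×10⁻⁵ × sin 25° = 6.16×10⁻⁵ s⁻¹
Geostrophic balance rearranged: |∂P/∂n| = f ρ V_g
|∂P/∂n| = 6.16×10⁻⁵ × 0.826 × 17.0 = 8.65×10⁻⁴ Pa/m

8.65×10⁻⁴ Pa/m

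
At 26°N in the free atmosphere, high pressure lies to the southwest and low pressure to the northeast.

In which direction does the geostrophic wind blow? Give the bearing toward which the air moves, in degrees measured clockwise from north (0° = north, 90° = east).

The pressure-gradient force points toward the northeast (bearing 045°).
Geostrophic balance: in the Northern Hemisphere the Coriolis force deflects motion to the right, so the geostrophic wind blows 90° to the right of the pressure-gradient force (low pressure on the left).
Rotating 045° by 90° clockwise gives 135° — the wind blows toward the southeast.

135°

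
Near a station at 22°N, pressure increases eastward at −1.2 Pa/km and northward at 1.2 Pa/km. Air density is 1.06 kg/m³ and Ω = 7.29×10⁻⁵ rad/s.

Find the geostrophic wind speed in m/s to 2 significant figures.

29 m/s

Coriolis parameter at 22°N:
f = 2Ω sin φ = 2 × 7.29×10⁻⁵ × sin 22° = 5.46×10⁻⁵ s⁻¹
Component geostrophic relations (x east, y north):
u_g = −(1/(fρ)) ∂P/∂y,  v_g = (1/(fρ)) ∂P/∂x
u_g = −(1.2×10⁻³)/(5.46×10⁻⁵ × 1.06) = −20.7 m/s;  v_g = (−1.2×10⁻³)/(5.46×10⁻⁵ × 1.06) = −20.7 m/s
|V_g| = √(u_g² + v_g²) = 29.3 m/s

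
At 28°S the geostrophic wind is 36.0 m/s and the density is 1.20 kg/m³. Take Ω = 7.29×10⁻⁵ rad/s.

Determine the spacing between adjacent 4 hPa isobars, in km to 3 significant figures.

Coriolis parameter at 28°S:
f = 2Ω sin φ = 2 × 7.29×10⁻⁵ × sin 28° = 6.84×10⁻⁵ s⁻¹
Geostrophic balance rearranged: |∂P/∂n| = f ρ V_g
|∂P/∂n| = 6.84×10⁻⁵ × 1.20 × 36.0 = 2.96×10⁻³ Pa/m
Isobar spacing: Δn = ΔP/|∂P/∂n| = 400 Pa / 2.96×10⁻³ Pa/m = 135272 m ≈ 135 km

135 km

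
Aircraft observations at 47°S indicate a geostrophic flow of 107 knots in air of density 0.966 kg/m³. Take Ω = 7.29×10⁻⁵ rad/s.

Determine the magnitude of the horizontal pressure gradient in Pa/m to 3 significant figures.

5.67×10⁻³ Pa/m

Coriolis parameter at 47°S:
f = 2Ω sin φ = 2 × 7.29×10⁻⁵ × sin 47° = 1.07×10⁻⁴ s⁻¹
Wind speed in SI: 107 knots = 55.0 m/s
Geostrophic balance rearranged: |∂P/∂n| = f ρ V_g
|∂P/∂n| = 1.07×10⁻⁴ × 0.966 × 55.0 = 5.67×10⁻³ Pa/m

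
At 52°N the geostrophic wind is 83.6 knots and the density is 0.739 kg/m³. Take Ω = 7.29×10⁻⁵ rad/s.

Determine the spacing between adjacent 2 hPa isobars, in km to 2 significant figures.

55 km

Coriolis parameter at 52°N:
f = 2Ω sin φ = 2 × 7.29×10⁻⁵ × sin 52° = 1.15×10⁻⁴ s⁻¹
Wind speed in SI: 83.6 knots = 43.0 m/s
Geostrophic balance rearranged: |∂P/∂n| = f ρ V_g
|∂P/∂n| = 1.15×10⁻⁴ × 0.739 × 43.0 = 3.65×10⁻³ Pa/m
Isobar spacing: Δn = ΔP/|∂P/∂n| = 200 Pa / 3.65×10⁻³ Pa/m = 54771 m ≈ 55 km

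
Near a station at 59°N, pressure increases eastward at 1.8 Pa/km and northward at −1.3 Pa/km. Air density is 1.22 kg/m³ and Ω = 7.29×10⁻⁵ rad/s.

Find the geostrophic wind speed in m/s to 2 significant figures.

15 m/s

Coriolis parameter at 59°N:
f = 2Ω sin φ = 2 × 7.29×10⁻⁵ × sin 59° = 1.25×10⁻⁴ s⁻¹
Component geostrophic relations (x east, y north):
u_g = −(1/(fρ)) ∂P/∂y,  v_g = (1/(fρ)) ∂P/∂x
u_g = −(−1.3×10⁻³)/(1.25×10⁻⁴ × 1.22) = 8.53 m/s;  v_g = (1.8×10⁻³)/(1.25×10⁻⁴ × 1.22) = 11.8 m/s
|V_g| = √(u_g² + v_g²) = 14.6 m/s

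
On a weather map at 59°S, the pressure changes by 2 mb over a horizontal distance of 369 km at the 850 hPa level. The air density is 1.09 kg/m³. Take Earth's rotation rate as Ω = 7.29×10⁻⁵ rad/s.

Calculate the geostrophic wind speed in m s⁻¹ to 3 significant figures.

3.98 m s⁻¹

Coriolis parameter at 59°S:
f = 2Ω sin φ = 2 × 7.29×10⁻⁵ × sin 59° = 1.25×10⁻⁴ s⁻¹
Pressure gradient: |∂P/∂n| = 200 Pa / 369000 m = 5.42×10⁻⁴ Pa/m
Geostrophic balance (pressure-gradient force = Coriolis force):
V_g = (1/(fρ)) |∂P/∂n| = 5.42×10⁻⁴ / (1.25×10⁻⁴ × 1.09) = 3.98 m/s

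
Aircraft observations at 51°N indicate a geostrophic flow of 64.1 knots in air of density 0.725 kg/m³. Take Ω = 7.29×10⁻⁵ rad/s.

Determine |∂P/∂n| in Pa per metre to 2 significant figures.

Coriolis parameter at 51°N:
f = 2Ω sin φ = 2 × 7.29×10⁻⁵ × sin 51° = 1.13×10⁻⁴ s⁻¹
Wind speed in SI: 64.1 knots = 33.0 m/s
Geostrophic balance rearranged: |∂P/∂n| = f ρ V_g
|∂P/∂n| = 1.13×10⁻⁴ × 0.725 × 33.0 = 2.71×10⁻³ Pa/m

2.7×10⁻³ Pa/m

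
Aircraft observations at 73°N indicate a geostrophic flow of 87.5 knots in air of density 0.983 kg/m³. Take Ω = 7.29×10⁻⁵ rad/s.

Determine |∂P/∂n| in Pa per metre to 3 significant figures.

Coriolis parameter at 73°N:
f = 2Ω sin φ = 2 × 7.29×10⁻⁵ × sin 73° = 1.39×10⁻⁴ s⁻¹
Wind speed in SI: 87.5 knots = 45.0 m/s
Geostrophic balance rearranged: |∂P/∂n| = f ρ V_g
|∂P/∂n| = 1.39×10⁻⁴ × 0.983 × 45.0 = 6.17×10⁻³ Pa/m

6.17×10⁻³ Pa/m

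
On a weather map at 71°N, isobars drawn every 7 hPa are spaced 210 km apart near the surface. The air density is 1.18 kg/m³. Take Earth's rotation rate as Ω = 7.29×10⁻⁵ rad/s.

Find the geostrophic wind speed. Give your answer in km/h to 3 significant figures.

73.8 km/h

Coriolis parameter at 71°N:
f = 2Ω sin φ = 2 × 7.29×10⁻⁵ × sin 71° = 1.38×10⁻⁴ s⁻¹
Pressure gradient: |∂P/∂n| = 700 Pa / 210000 m = 3.33×10⁻³ Pa/m
Geostrophic balance (pressure-gradient force = Coriolis force):
V_g = (1/(fρ)) |∂P/∂n| = 3.33×10⁻³ / (1.38×10⁻⁴ × 1.18) = 20.5 m/s
Converting: 20.5 m/s × 3.6 = 73.8 km/h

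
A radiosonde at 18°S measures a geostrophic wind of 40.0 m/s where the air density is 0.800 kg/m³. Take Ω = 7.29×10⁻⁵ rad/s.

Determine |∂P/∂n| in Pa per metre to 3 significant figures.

1.44×10⁻³ Pa/m

Coriolis parameter at 18°S:
f = 2Ω sin φ = 2 × 7.29×10⁻⁵ × sin 18° = 4.51×10⁻⁵ s⁻¹
Geostrophic balance rearranged: |∂P/∂n| = f ρ V_g
|∂P/∂n| = 4.51×10⁻⁵ × 0.800 × 40.0 = 1.44×10⁻³ Pa/m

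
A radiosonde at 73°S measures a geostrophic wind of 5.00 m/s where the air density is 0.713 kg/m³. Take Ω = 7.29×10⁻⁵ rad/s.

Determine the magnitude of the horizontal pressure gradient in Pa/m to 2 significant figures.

5.0×10⁻⁴ Pa/m

Coriolis parameter at 73°S:
f = 2Ω sin φ = 2 × 7.29×10⁻⁵ × sin 73° = 1.39×10⁻⁴ s⁻¹
Geostrophic balance rearranged: |∂P/∂n| = f ρ V_g
|∂P/∂n| = 1.39×10⁻⁴ × 0.713 × 5.00 = 4.97×10⁻⁴ Pa/m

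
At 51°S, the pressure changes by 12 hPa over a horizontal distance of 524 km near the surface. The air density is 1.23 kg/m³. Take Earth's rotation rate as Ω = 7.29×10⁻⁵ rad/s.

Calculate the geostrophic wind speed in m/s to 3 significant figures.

16.4 m/s

Coriolis parameter at 51°S:
f = 2Ω sin φ = 2 × 7.29×10⁻⁵ × sin 51° = 1.13×10⁻⁴ s⁻¹
Pressure gradient: |∂P/∂n| = 1200 Pa / 524000 m = 2.29×10⁻³ Pa/m
Geostrophic balance (pressure-gradient force = Coriolis force):
V_g = (1/(fρ)) |∂P/∂n| = 2.29×10⁻³ / (1.13×10⁻⁴ × 1.23) = 16.4 m/s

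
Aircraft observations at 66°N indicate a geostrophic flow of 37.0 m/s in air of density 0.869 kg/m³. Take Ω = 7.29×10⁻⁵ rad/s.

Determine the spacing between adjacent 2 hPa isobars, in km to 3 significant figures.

46.7 km

Coriolis parameter at 66°N:
f = 2Ω sin φ = 2 × 7.29×10⁻⁵ × sin 66° = 1.33×10⁻⁴ s⁻¹
Geostrophic balance rearranged: |∂P/∂n| = f ρ V_g
|∂P/∂n| = 1.33×10⁻⁴ × 0.869 × 37.0 = 4.28×10⁻³ Pa/m
Isobar spacing: Δn = ΔP/|∂P/∂n| = 200 Pa / 4.28×10⁻³ Pa/m = 46700 m ≈ 46.7 km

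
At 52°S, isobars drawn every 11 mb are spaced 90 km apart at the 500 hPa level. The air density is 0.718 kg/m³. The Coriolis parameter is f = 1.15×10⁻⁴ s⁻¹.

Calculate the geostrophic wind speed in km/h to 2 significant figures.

Pressure gradient: |∂P/∂n| = 1100 Pa / 90000 m = 1.22×10⁻² Pa/m
Geostrophic balance (pressure-gradient force = Coriolis force):
V_g = (1/(fρ)) |∂P/∂n| = 1.22×10⁻² / (1.15×10⁻⁴ × 0.718) = 148 m/s
Converting: 148 m/s × 3.6 = 530 km/h

530 km/h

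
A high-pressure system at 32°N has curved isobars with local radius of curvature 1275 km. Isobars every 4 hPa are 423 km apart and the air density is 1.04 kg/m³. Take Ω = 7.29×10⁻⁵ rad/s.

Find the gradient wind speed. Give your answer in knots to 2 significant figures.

27 knots

Coriolis parameter at 32°N:
f = 2Ω sin φ = 2 × 7.29×10⁻⁵ × sin 32° = 7.73×10⁻⁵ s⁻¹
Pressure gradient: |∂P/∂n| = 400 Pa / 423000 m = 9.46×10⁻⁴ Pa/m
Geostrophic speed: V_g = |∂P/∂n|/(fρ) = 9.46×10⁻⁴/(7.73×10⁻⁵ × 1.04) = 11.8 m/s
Around a high, pressure-gradient force acts outward with centrifugal, so Coriolis balances both:
fV = (1/ρ)|∂P/∂n| + V²/R  →  V² − fR·V + fR·V_g = 0
With fR = 7.73×10⁻⁵ × 1275×10³ m = 98.5 m/s:
V = [fR − √((fR)² − 4 fR V_g)]/2 = [98.5 − √(98.5² − 4×98.5×11.8)]/2 = 13.7 m/s
Supergeostrophic (V > V_g = 11.8 m/s), as expected around a high.
Converting: 13.7 m/s × 1.944 = 27 knots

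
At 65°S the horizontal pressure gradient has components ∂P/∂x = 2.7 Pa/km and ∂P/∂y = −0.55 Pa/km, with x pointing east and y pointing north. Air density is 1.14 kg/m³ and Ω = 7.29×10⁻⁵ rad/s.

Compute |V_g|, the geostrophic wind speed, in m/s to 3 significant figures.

Coriolis parameter at 65°S:
f = 2Ω sin φ = 2 × 7.29×10⁻⁵ × sin 65° = 1.32×10⁻⁴ s⁻¹
In the Southern Hemisphere f is negative: f = −1.32×10⁻⁴ s⁻¹.
Component geostrophic relations (x east, y north):
u_g = −(1/(fρ)) ∂P/∂y,  v_g = (1/(fρ)) ∂P/∂x
u_g = −(−0.55×10⁻³)/(−1.32×10⁻⁴ × 1.14) = −3.65 m/s;  v_g = (2.7×10⁻³)/(−1.32×10⁻⁴ × 1.14) = −17.9 m/s
|V_g| = √(u_g² + v_g²) = 18.3 m/s

18.3 m/s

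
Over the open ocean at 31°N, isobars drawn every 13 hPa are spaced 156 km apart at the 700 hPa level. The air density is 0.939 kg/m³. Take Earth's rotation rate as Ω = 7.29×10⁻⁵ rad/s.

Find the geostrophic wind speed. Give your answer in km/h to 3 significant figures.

Coriolis parameter at 31°N:
f = 2Ω sin φ = 2 × 7.29×10⁻⁵ × sin 31° = 7.51×10⁻⁵ s⁻¹
Pressure gradient: |∂P/∂n| = 1300 Pa / 156000 m = 8.33×10⁻³ Pa/m
Geostrophic balance (pressure-gradient force = Coriolis force):
V_g = (1/(fρ)) |∂P/∂n| = 8.33×10⁻³ / (7.51×10⁻⁵ × 0.939) = 118 m/s
Converting: 118 m/s × 3.6 = 425 km/h

425 km/h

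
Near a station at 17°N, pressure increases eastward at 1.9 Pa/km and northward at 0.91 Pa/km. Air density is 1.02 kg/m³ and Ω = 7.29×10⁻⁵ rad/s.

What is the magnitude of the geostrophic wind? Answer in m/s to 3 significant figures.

Coriolis parameter at 17°N:
f = 2Ω sin φ = 2 × 7.29×10⁻⁵ × sin 17° = 4.26×10⁻⁵ s⁻¹
Component geostrophic relations (x east, y north):
u_g = −(1/(fρ)) ∂P/∂y,  v_g = (1/(fρ)) ∂P/∂x
u_g = −(0.91×10⁻³)/(4.26×10⁻⁵ × 1.02) = −20.9 m/s;  v_g = (1.9×10⁻³)/(4.26×10⁻⁵ × 1.02) = 43.7 m/s
|V_g| = √(u_g² + v_g²) = 48.5 m/s

48.5 m/s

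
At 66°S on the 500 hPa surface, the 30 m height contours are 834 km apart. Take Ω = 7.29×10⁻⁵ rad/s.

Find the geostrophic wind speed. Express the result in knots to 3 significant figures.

5.15 knots

Coriolis parameter at 66°S:
f = 2Ω sin φ = 2 × 7.29×10⁻⁵ × sin 66° = 1.33×10⁻⁴ s⁻¹
Height gradient: |∂Z/∂n| = 30 m / 834000 m = 3.60×10⁻⁵
On a pressure surface, geostrophic balance gives V_g = (g/f)|∂Z/∂n|:
V_g = 9.81 × 3.60×10⁻⁵ / 1.33×10⁻⁴ = 2.65 m/s
Converting: 2.65 m/s × 1.944 = 5.15 knots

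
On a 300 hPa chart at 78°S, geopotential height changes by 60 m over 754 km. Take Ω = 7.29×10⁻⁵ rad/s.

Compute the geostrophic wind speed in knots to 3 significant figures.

Coriolis parameter at 78°S:
f = 2Ω sin φ = 2 × 7.29×10⁻⁵ × sin 78° = 1.43×10⁻⁴ s⁻¹
Height gradient: |∂Z/∂n| = 60 m / 754000 m = 7.96×10⁻⁵
On a pressure surface, geostrophic balance gives V_g = (g/f)|∂Z/∂n|:
V_g = 9.81 × 7.96×10⁻⁵ / 1.43×10⁻⁴ = 5.47 m/s
Converting: 5.47 m/s × 1.944 = 10.6 knots

10.6 knots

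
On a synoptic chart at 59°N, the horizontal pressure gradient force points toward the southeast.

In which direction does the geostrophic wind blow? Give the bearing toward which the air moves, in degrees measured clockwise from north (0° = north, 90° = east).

The pressure-gradient force points toward the southeast (bearing 135°).
Geostrophic balance: in the Northern Hemisphere the Coriolis force deflects motion to the right, so the geostrophic wind blows 90° to the right of the pressure-gradient force (low pressure on the left).
Rotating 135° by 90° clockwise gives 225° — the wind blows toward the southwest.

225°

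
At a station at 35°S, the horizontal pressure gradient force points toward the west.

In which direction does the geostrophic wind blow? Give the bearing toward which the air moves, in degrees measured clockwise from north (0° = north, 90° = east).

The pressure-gradient force points toward the west (bearing 270°).
Geostrophic balance: in the Southern Hemisphere the Coriolis force deflects motion to the left, so the geostrophic wind blows 90° to the left of the pressure-gradient force (low pressure on the right).
Rotating 270° by 90° counterclockwise gives 180° — the wind blows toward the south.

180°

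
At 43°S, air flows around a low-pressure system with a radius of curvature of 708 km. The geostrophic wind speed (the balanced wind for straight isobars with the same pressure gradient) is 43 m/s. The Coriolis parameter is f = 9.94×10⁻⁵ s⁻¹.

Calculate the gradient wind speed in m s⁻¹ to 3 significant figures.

Around a low, centrifugal force acts outward with Coriolis, so pressure-gradient force balances both:
(1/ρ)|∂P/∂n| = fV + V²/R  →  V² + fR·V − fR·V_g = 0
With fR = 9.94×10⁻⁵ × 708×10³ m = 70.4 m/s:
V = [−fR + √((fR)² + 4 fR V_g)]/2 = [−70.4 + √(70.4² + 4×70.4×43)]/2 = 30.1 m/s
Subgeostrophic (V < V_g = 43 m/s), as expected around a low.

30.1 m s⁻¹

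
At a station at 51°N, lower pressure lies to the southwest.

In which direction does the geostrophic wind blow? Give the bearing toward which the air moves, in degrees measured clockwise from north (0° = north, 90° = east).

315°

The pressure-gradient force points toward the southwest (bearing 225°).
Geostrophic balance: in the Northern Hemisphere the Coriolis force deflects motion to the right, so the geostrophic wind blows 90° to the right of the pressure-gradient force (low pressure on the left).
Rotating 225° by 90° clockwise gives 315° — the wind blows toward the northwest.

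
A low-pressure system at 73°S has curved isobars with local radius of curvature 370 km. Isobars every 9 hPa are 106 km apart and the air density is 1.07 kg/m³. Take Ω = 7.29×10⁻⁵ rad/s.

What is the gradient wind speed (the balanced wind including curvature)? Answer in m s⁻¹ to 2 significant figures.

Coriolis parameter at 73°S:
f = 2Ω sin φ = 2 × 7.29×10⁻⁵ × sin 73° = 1.39×10⁻⁴ s⁻¹
Pressure gradient: |∂P/∂n| = 900 Pa / 106000 m = 8.49×10⁻³ Pa/m
Geostrophic speed: V_g = |∂P/∂n|/(fρ) = 8.49×10⁻³/(1.39×10⁻⁴ × 1.07) = 56.9 m/s
Around a low, centrifugal force acts outward with Coriolis, so pressure-gradient force balances both:
(1/ρ)|∂P/∂n| = fV + V²/R  →  V² + fR·V − fR·V_g = 0
With fR = 1.39×10⁻⁴ × 370×10³ m = 51.6 m/s:
V = [−fR + √((fR)² + 4 fR V_g)]/2 = [−51.6 + √(51.6² + 4×51.6×56.9)]/2 = 34.2 m/s
Subgeostrophic (V < V_g = 56.9 m/s), as expected around a low.

34 m s⁻¹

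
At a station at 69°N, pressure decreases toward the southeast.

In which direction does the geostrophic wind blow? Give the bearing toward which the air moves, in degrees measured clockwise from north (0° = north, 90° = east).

225°

The pressure-gradient force points toward the southeast (bearing 135°).
Geostrophic balance: in the Northern Hemisphere the Coriolis force deflects motion to the right, so the geostrophic wind blows 90° to the right of the pressure-gradient force (low pressure on the left).
Rotating 135° by 90° clockwise gives 225° — the wind blows toward the southwest.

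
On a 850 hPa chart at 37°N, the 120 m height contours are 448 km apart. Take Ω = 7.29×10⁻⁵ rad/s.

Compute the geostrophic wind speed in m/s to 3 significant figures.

29.9 m/s

Coriolis parameter at 37°N:
f = 2Ω sin φ = 2 × 7.29×10⁻⁵ × sin 37° = 8.77×10⁻⁵ s⁻¹
Height gradient: |∂Z/∂n| = 120 m / 448000 m = 2.68×10⁻⁴
On a pressure surface, geostrophic balance gives V_g = (g/f)|∂Z/∂n|:
V_g = 9.81 × 2.68×10⁻⁴ / 8.77×10⁻⁵ = 29.9 m/s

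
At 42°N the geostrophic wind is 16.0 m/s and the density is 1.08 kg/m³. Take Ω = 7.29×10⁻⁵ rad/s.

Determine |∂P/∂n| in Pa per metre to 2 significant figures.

Coriolis parameter at 42°N:
f = 2Ω sin φ = 2 × 7.29×10⁻⁵ × sin 42° = 9.76×10⁻⁵ s⁻¹
Geostrophic balance rearranged: |∂P/∂n| = f ρ V_g
|∂P/∂n| = 9.76×10⁻⁵ × 1.08 × 16.0 = 1.69×10⁻³ Pa/m

1.7×10⁻³ Pa/m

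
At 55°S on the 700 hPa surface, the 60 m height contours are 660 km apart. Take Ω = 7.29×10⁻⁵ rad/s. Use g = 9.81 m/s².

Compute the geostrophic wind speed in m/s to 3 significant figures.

Coriolis parameter at 55°S:
f = 2Ω sin φ = 2 × 7.29×10⁻⁵ × sin 55° = 1.19×10⁻⁴ s⁻¹
Height gradient: |∂Z/∂n| = 60 m / 660000 m = 9.09×10⁻⁵
On a pressure surface, geostrophic balance gives V_g = (g/f)|∂Z/∂n|:
V_g = 9.81 × 9.09×10⁻⁵ / 1.19×10⁻⁴ = 7.47 m/s

7.47 m/s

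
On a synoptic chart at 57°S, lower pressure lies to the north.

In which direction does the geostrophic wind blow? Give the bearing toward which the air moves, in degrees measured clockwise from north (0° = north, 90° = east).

The pressure-gradient force points toward the north (bearing 000°).
Geostrophic balance: in the Southern Hemisphere the Coriolis force deflects motion to the left, so the geostrophic wind blows 90° to the left of the pressure-gradient force (low pressure on the right).
Rotating 000° by 90° counterclockwise gives 270° — the wind blows toward the west.

270°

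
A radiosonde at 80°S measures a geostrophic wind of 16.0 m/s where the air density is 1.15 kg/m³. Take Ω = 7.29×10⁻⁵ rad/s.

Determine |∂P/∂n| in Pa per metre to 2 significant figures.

2.6×10⁻³ Pa/m

Coriolis parameter at 80°S:
f = 2Ω sin φ = 2 × 7.29×10⁻⁵ × sin 80° = 1.44×10⁻⁴ s⁻¹
Geostrophic balance rearranged: |∂P/∂n| = f ρ V_g
|∂P/∂n| = 1.44×10⁻⁴ × 1.15 × 16.0 = 2.64×10⁻³ Pa/m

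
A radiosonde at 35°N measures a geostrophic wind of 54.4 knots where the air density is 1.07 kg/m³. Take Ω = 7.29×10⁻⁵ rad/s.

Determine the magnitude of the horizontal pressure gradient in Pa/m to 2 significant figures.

2.5×10⁻³ Pa/m

Coriolis parameter at 35°N:
f = 2Ω sin φ = 2 × 7.29×10⁻⁵ × sin 35° = 8.36×10⁻⁵ s⁻¹
Wind speed in SI: 54.4 knots = 28.0 m/s
Geostrophic balance rearranged: |∂P/∂n| = f ρ V_g
|∂P/∂n| = 8.36×10⁻⁵ × 1.07 × 28.0 = 2.50×10⁻³ Pa/m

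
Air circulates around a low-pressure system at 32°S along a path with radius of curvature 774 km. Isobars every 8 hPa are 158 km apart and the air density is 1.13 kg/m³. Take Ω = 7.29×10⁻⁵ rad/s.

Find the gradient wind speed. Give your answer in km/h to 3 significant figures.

Coriolis parameter at 32°S:
f = 2Ω sin φ = 2 × 7.29×10⁻⁵ × sin 32° = 7.73×10⁻⁵ s⁻¹
Pressure gradient: |∂P/∂n| = 800 Pa / 158000 m = 5.06×10⁻³ Pa/m
Geostrophic speed: V_g = |∂P/∂n|/(fρ) = 5.06×10⁻³/(7.73×10⁻⁵ × 1.13) = 58.0 m/s
Around a low, centrifugal force acts outward with Coriolis, so pressure-gradient force balances both:
(1/ρ)|∂P/∂n| = fV + V²/R  →  V² + fR·V − fR·V_g = 0
With fR = 7.73×10⁻⁵ × 774×10³ m = 59.8 m/s:
V = [−fR + √((fR)² + 4 fR V_g)]/2 = [−59.8 + √(59.8² + 4×59.8×58)]/2 = 36.1 m/s
Subgeostrophic (V < V_g = 58 m/s), as expected around a low.
Converting: 36.1 m/s × 3.6 = 130 km/h

130 km/h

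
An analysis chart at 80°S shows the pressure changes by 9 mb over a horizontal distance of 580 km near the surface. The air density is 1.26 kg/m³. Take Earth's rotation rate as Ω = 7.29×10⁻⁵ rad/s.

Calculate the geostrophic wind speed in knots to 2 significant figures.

17 knots

Coriolis parameter at 80°S:
f = 2Ω sin φ = 2 × 7.29×10⁻⁵ × sin 80° = 1.44×10⁻⁴ s⁻¹
Pressure gradient: |∂P/∂n| = 900 Pa / 580000 m = 1.55×10⁻³ Pa/m
Geostrophic balance (pressure-gradient force = Coriolis force):
V_g = (1/(fρ)) |∂P/∂n| = 1.55×10⁻³ / (1.44×10⁻⁴ × 1.26) = 8.58 m/s
Converting: 8.58 m/s × 1.944 = 17 knots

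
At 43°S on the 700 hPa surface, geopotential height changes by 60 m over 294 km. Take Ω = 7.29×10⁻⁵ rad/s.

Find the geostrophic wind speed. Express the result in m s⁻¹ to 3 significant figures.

Coriolis parameter at 43°S:
f = 2Ω sin φ = 2 × 7.29×10⁻⁵ × sin 43° = 9.94×10⁻⁵ s⁻¹
Height gradient: |∂Z/∂n| = 60 m / 294000 m = 2.04×10⁻⁴
On a pressure surface, geostrophic balance gives V_g = (g/f)|∂Z/∂n|:
V_g = 9.81 × 2.04×10⁻⁴ / 9.94×10⁻⁵ = 20.1 m/s

20.1 m s⁻¹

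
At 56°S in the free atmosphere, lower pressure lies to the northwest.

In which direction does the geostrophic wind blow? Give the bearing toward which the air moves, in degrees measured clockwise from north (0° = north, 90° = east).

225°

The pressure-gradient force points toward the northwest (bearing 315°).
Geostrophic balance: in the Southern Hemisphere the Coriolis force deflects motion to the left, so the geostrophic wind blows 90° to the left of the pressure-gradient force (low pressure on the right).
Rotating 315° by 90° counterclockwise gives 225° — the wind blows toward the southwest.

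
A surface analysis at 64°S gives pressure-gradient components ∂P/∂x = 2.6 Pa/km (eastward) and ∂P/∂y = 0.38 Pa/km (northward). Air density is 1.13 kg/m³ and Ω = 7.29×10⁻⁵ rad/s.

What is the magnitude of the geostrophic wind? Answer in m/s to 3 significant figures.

17.7 m/s

Coriolis parameter at 64°S:
f = 2Ω sin φ = 2 × 7.29×10⁻⁵ × sin 64° = 1.31×10⁻⁴ s⁻¹
In the Southern Hemisphere f is negative: f = −1.31×10⁻⁴ s⁻¹.
Component geostrophic relations (x east, y north):
u_g = −(1/(fρ)) ∂P/∂y,  v_g = (1/(fρ)) ∂P/∂x
u_g = −(0.38×10⁻³)/(−1.31×10⁻⁴ × 1.13) = 2.57 m/s;  v_g = (2.6×10⁻³)/(−1.31×10⁻⁴ × 1.13) = −17.6 m/s
|V_g| = √(u_g² + v_g²) = 17.7 m/s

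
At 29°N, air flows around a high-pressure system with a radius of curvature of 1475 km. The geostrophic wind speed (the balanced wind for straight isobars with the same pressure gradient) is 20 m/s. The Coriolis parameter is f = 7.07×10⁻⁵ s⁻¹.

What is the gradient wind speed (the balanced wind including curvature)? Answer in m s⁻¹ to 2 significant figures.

27 m s⁻¹

Around a high, pressure-gradient force acts outward with centrifugal, so Coriolis balances both:
fV = (1/ρ)|∂P/∂n| + V²/R  →  V² − fR·V + fR·V_g = 0
With fR = 7.07×10⁻⁵ × 1475×10³ m = 104 m/s:
V = [fR − √((fR)² − 4 fR V_g)]/2 = [104 − √(104² − 4×104×20)]/2 = 27 m/s
Supergeostrophic (V > V_g = 20 m/s), as expected around a high.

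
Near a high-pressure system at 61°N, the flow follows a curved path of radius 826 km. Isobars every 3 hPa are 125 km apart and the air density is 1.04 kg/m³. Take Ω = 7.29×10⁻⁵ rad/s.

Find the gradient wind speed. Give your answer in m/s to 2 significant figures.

23 m/s

Coriolis parameter at 61°N:
f = 2Ω sin φ = 2 × 7.29×10⁻⁵ × sin 61° = 1.28×10⁻⁴ s⁻¹
Pressure gradient: |∂P/∂n| = 300 Pa / 125000 m = 2.40×10⁻³ Pa/m
Geostrophic speed: V_g = |∂P/∂n|/(fρ) = 2.40×10⁻³/(1.28×10⁻⁴ × 1.04) = 18.1 m/s
Around a high, pressure-gradient force acts outward with centrifugal, so Coriolis balances both:
fV = (1/ρ)|∂P/∂n| + V²/R  →  V² − fR·V + fR·V_g = 0
With fR = 1.28×10⁻⁴ × 826×10³ m = 105 m/s:
V = [fR − √((fR)² − 4 fR V_g)]/2 = [105 − √(105² − 4×105×18.1)]/2 = 23.2 m/s
Supergeostrophic (V > V_g = 18.1 m/s), as expected around a high.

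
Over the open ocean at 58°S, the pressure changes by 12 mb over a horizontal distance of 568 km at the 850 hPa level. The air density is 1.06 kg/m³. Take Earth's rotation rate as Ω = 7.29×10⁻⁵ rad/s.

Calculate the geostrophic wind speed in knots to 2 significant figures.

31 knots

Coriolis parameter at 58°S:
f = 2Ω sin φ = 2 × 7.29×10⁻⁵ × sin 58° = 1.24×10⁻⁴ s⁻¹
Pressure gradient: |∂P/∂n| = 1200 Pa / 568000 m = 2.11×10⁻³ Pa/m
Geostrophic balance (pressure-gradient force = Coriolis force):
V_g = (1/(fρ)) |∂P/∂n| = 2.11×10⁻³ / (1.24×10⁻⁴ × 1.06) = 16.1 m/s
Converting: 16.1 m/s × 1.944 = 31 knots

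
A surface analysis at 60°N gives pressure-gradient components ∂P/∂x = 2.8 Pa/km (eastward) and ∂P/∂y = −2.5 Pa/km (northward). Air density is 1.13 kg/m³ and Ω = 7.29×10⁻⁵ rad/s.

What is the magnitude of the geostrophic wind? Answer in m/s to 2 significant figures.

Coriolis parameter at 60°N:
f = 2Ω sin φ = 2 × 7.29×10⁻⁵ × sin 60° = 1.26×10⁻⁴ s⁻¹
Component geostrophic relations (x east, y north):
u_g = −(1/(fρ)) ∂P/∂y,  v_g = (1/(fρ)) ∂P/∂x
u_g = −(−2.5×10⁻³)/(1.26×10⁻⁴ × 1.13) = 17.5 m/s;  v_g = (2.8×10⁻³)/(1.26×10⁻⁴ × 1.13) = 19.6 m/s
|V_g| = √(u_g² + v_g²) = 26.3 m/s

26 m/s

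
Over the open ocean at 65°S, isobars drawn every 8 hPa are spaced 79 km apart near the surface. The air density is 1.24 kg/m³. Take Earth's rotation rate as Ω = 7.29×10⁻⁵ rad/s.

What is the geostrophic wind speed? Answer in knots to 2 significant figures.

Coriolis parameter at 65°S:
f = 2Ω sin φ = 2 × 7.29×10⁻⁵ × sin 65° = 1.32×10⁻⁴ s⁻¹
Pressure gradient: |∂P/∂n| = 800 Pa / 79000 m = 1.01×10⁻² Pa/m
Geostrophic balance (pressure-gradient force = Coriolis force):
V_g = (1/(fρ)) |∂P/∂n| = 1.01×10⁻² / (1.32×10⁻⁴ × 1.24) = 61.8 m/s
Converting: 61.8 m/s × 1.944 = 120 knots

120 knots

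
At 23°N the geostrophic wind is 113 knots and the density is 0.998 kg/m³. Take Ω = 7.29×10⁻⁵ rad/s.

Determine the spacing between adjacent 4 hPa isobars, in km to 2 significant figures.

Coriolis parameter at 23°N:
f = 2Ω sin φ = 2 × 7.29×10⁻⁵ × sin 23° = 5.70×10⁻⁵ s⁻¹
Wind speed in SI: 113 knots = 58.1 m/s
Geostrophic balance rearranged: |∂P/∂n| = f ρ V_g
|∂P/∂n| = 5.70×10⁻⁵ × 0.998 × 58.1 = 3.31×10⁻³ Pa/m
Isobar spacing: Δn = ΔP/|∂P/∂n| = 400 Pa / 3.31×10⁻³ Pa/m = 121026 m ≈ 120 km

120 km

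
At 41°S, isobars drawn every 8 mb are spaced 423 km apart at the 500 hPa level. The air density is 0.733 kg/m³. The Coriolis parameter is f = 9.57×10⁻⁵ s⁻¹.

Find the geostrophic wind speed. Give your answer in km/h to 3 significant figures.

Pressure gradient: |∂P/∂n| = 800 Pa / 423000 m = 1.89×10⁻³ Pa/m
Geostrophic balance (pressure-gradient force = Coriolis force):
V_g = (1/(fρ)) |∂P/∂n| = 1.89×10⁻³ / (9.57×10⁻⁵ × 0.733) = 27.0 m/s
Converting: 27.0 m/s × 3.6 = 97.1 km/h

97.1 km/h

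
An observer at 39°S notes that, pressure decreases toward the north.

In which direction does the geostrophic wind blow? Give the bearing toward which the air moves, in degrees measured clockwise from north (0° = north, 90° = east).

270°

The pressure-gradient force points toward the north (bearing 000°).
Geostrophic balance: in the Southern Hemisphere the Coriolis force deflects motion to the left, so the geostrophic wind blows 90° to the left of the pressure-gradient force (low pressure on the right).
Rotating 000° by 90° counterclockwise gives 270° — the wind blows toward the west.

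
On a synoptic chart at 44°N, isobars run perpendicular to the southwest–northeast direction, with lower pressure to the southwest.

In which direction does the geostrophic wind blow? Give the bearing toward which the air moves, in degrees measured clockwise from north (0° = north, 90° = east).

315°

The pressure-gradient force points toward the southwest (bearing 225°).
Geostrophic balance: in the Northern Hemisphere the Coriolis force deflects motion to the right, so the geostrophic wind blows 90° to the right of the pressure-gradient force (low pressure on the left).
Rotating 225° by 90° clockwise gives 315° — the wind blows toward the northwest.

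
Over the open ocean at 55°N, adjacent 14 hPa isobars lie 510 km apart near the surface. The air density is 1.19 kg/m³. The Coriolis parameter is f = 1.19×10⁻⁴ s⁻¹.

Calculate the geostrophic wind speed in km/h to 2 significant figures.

Pressure gradient: |∂P/∂n| = 1400 Pa / 510000 m = 2.75×10⁻³ Pa/m
Geostrophic balance (pressure-gradient force = Coriolis force):
V_g = (1/(fρ)) |∂P/∂n| = 2.75×10⁻³ / (1.19×10⁻⁴ × 1.19) = 19.4 m/s
Converting: 19.4 m/s × 3.6 = 70 km/h

70 km/h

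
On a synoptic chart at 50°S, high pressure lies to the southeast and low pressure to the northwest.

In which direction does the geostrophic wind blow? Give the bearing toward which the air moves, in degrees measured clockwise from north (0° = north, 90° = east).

The pressure-gradient force points toward the northwest (bearing 315°).
Geostrophic balance: in the Southern Hemisphere the Coriolis force deflects motion to the left, so the geostrophic wind blows 90° to the left of the pressure-gradient force (low pressure on the right).
Rotating 315° by 90° counterclockwise gives 225° — the wind blows toward the southwest.

225°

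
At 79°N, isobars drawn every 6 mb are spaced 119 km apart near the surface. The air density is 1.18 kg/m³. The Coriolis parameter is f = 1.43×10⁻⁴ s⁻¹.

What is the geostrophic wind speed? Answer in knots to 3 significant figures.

58.1 knots

Pressure gradient: |∂P/∂n| = 600 Pa / 119000 m = 5.04×10⁻³ Pa/m
Geostrophic balance (pressure-gradient force = Coriolis force):
V_g = (1/(fρ)) |∂P/∂n| = 5.04×10⁻³ / (1.43×10⁻⁴ × 1.18) = 29.9 m/s
Converting: 29.9 m/s × 1.944 = 58.1 knots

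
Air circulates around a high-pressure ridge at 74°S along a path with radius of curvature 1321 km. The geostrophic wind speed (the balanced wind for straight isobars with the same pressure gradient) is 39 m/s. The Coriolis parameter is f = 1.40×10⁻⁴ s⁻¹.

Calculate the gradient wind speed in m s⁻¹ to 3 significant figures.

55.9 m s⁻¹

Around a high, pressure-gradient force acts outward with centrifugal, so Coriolis balances both:
fV = (1/ρ)|∂P/∂n| + V²/R  →  V² − fR·V + fR·V_g = 0
With fR = 1.40×10⁻⁴ × 1321×10³ m = 185 m/s:
V = [fR − √((fR)² − 4 fR V_g)]/2 = [185 − √(185² − 4×185×39)]/2 = 55.9 m/s
Supergeostrophic (V > V_g = 39 m/s), as expected around a high.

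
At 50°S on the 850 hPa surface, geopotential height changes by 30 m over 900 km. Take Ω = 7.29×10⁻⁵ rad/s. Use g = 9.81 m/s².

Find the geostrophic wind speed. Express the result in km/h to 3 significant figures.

10.5 km/h

Coriolis parameter at 50°S:
f = 2Ω sin φ = 2 × 7.29×10⁻⁵ × sin 50° = 1.12×10⁻⁴ s⁻¹
Height gradient: |∂Z/∂n| = 30 m / 900000 m = 3.33×10⁻⁵
On a pressure surface, geostrophic balance gives V_g = (g/f)|∂Z/∂n|:
V_g = 9.81 × 3.33×10⁻⁵ / 1.12×10⁻⁴ = 2.93 m/s
Converting: 2.93 m/s × 3.6 = 10.5 km/h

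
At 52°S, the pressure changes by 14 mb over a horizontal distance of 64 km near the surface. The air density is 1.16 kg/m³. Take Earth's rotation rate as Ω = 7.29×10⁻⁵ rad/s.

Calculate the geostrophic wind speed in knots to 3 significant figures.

Coriolis parameter at 52°S:
f = 2Ω sin φ = 2 × 7.29×10⁻⁵ × sin 52° = 1.15×10⁻⁴ s⁻¹
Pressure gradient: |∂P/∂n| = 1400 Pa / 64000 m = 2.19×10⁻² Pa/m
Geostrophic balance (pressure-gradient force = Coriolis force):
V_g = (1/(fρ)) |∂P/∂n| = 2.19×10⁻² / (1.15×10⁻⁴ × 1.16) = 164 m/s
Converting: 164 m/s × 1.944 = 319 knots

319 knots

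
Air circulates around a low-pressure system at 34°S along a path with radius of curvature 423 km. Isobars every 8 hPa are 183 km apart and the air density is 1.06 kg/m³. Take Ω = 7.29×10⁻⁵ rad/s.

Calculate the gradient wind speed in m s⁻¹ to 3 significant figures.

Coriolis parameter at 34°S:
f = 2Ω sin φ = 2 × 7.29×10⁻⁵ × sin 34° = 8.15×10⁻⁵ s⁻¹
Pressure gradient: |∂P/∂n| = 800 Pa / 183000 m = 4.37×10⁻³ Pa/m
Geostrophic speed: V_g = |∂P/∂n|/(fρ) = 4.37×10⁻³/(8.15×10⁻⁵ × 1.06) = 50.6 m/s
Around a low, centrifugal force acts outward with Coriolis, so pressure-gradient force balances both:
(1/ρ)|∂P/∂n| = fV + V²/R  →  V² + fR·V − fR·V_g = 0
With fR = 8.15×10⁻⁵ × 423×10³ m = 34.5 m/s:
V = [−fR + √((fR)² + 4 fR V_g)]/2 = [−34.5 + √(34.5² + 4×34.5×50.6)]/2 = 27.9 m/s
Subgeostrophic (V < V_g = 50.6 m/s), as expected around a low.

27.9 m s⁻¹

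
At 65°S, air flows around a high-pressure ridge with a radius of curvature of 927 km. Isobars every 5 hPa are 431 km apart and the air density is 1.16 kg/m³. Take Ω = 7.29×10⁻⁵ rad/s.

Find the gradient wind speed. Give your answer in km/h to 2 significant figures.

Coriolis parameter at 65°S:
f = 2Ω sin φ = 2 × 7.29×10⁻⁵ × sin 65° = 1.32×10⁻⁴ s⁻¹
Pressure gradient: |∂P/∂n| = 500 Pa / 431000 m = 1.16×10⁻³ Pa/m
Geostrophic speed: V_g = |∂P/∂n|/(fρ) = 1.16×10⁻³/(1.32×10⁻⁴ × 1.16) = 7.57 m/s
Around a high, pressure-gradient force acts outward with centrifugal, so Coriolis balances both:
fV = (1/ρ)|∂P/∂n| + V²/R  →  V² − fR·V + fR·V_g = 0
With fR = 1.32×10⁻⁴ × 927×10³ m = 122 m/s:
V = [fR − √((fR)² − 4 fR V_g)]/2 = [122 − √(122² − 4×122×7.57)]/2 = 8.1 m/s
Supergeostrophic (V > V_g = 7.57 m/s), as expected around a high.
Converting: 8.1 m/s × 3.6 = 29 km/h

29 km/h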